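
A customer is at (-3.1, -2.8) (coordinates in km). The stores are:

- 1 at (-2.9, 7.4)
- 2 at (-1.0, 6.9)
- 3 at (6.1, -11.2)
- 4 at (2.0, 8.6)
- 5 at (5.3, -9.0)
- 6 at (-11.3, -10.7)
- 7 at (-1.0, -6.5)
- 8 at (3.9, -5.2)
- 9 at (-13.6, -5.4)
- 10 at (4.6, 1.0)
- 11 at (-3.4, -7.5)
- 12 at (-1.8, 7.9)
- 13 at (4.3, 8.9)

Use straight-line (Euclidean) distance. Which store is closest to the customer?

Distances from (-3.1, -2.8):
1: √((0.2)² + (10.2)²) = √(0.0400 + 104.0400) = 10.20 km
2: √((2.1)² + (9.7)²) = √(4.4100 + 94.0900) = 9.92 km
3: √((9.2)² + (-8.4)²) = √(84.6400 + 70.5600) = 12.46 km
4: √((5.1)² + (11.4)²) = √(26.0100 + 129.9600) = 12.49 km
5: √((8.4)² + (-6.2)²) = √(70.5600 + 38.4400) = 10.44 km
6: √((-8.2)² + (-7.9)²) = √(67.2400 + 62.4100) = 11.39 km
7: √((2.1)² + (-3.7)²) = √(4.4100 + 13.6900) = 4.25 km
8: √((7.0)² + (-2.4)²) = √(49.0000 + 5.7600) = 7.40 km
9: √((-10.5)² + (-2.6)²) = √(110.2500 + 6.7600) = 10.82 km
10: √((7.7)² + (3.8)²) = √(59.2900 + 14.4400) = 8.59 km
11: √((-0.3)² + (-4.7)²) = √(0.0900 + 22.0900) = 4.71 km
12: √((1.3)² + (10.7)²) = √(1.6900 + 114.4900) = 10.78 km
13: √((7.4)² + (11.7)²) = √(54.7600 + 136.8900) = 13.84 km
Minimum: 7 at 4.25 km.

7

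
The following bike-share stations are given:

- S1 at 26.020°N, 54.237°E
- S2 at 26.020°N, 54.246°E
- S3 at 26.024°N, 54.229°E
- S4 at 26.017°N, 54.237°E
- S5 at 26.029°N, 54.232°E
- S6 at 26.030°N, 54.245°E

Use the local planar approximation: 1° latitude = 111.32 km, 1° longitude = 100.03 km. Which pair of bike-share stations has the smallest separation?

Pairwise distances:
S1–S2: 0.900 km
S1–S3: 0.916 km
S1–S4: 0.334 km
S1–S5: 1.120 km
S1–S6: 1.371 km
S2–S3: 1.758 km
S2–S4: 0.960 km
S2–S5: 1.722 km
S2–S6: 1.118 km
S3–S4: 1.117 km
S3–S5: 0.632 km
S3–S6: 1.734 km
S4–S5: 1.426 km
S4–S6: 1.654 km
S5–S6: 1.305 km
Closest pair: S1–S4 at 0.334 km.

S1 and S4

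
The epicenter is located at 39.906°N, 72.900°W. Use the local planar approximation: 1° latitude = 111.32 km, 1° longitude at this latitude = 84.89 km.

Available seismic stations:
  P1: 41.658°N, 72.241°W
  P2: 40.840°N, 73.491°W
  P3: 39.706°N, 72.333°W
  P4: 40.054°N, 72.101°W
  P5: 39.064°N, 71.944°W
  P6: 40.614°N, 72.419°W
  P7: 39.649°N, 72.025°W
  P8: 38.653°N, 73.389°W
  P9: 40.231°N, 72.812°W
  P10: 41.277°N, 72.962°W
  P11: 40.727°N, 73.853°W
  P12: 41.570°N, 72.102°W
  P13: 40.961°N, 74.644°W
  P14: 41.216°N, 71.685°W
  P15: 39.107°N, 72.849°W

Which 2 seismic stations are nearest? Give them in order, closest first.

P9, P3

Distances from 39.906°N, 72.900°W:
P1: 202.897 km
P2: 115.444 km
P3: 53.032 km
P4: 69.799 km
P5: 123.983 km
P6: 88.764 km
P7: 79.598 km
P8: 145.530 km
P9: 36.942 km
P10: 152.710 km
P11: 122.056 km
P12: 197.235 km
P13: 188.974 km
P14: 178.618 km
P15: 89.050 km
Sorted: P9 (36.942 km) < P3 (53.032 km) < P4 (69.799 km) < P7 (79.598 km) < …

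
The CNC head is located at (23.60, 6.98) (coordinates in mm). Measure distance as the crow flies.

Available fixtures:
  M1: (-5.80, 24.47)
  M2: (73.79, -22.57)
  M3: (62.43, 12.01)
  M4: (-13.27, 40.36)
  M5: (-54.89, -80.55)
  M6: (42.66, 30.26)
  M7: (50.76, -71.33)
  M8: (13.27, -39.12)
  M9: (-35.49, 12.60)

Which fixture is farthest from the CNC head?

M5

Distances from (23.60, 6.98):
M1: 34.21 mm
M2: 58.24 mm
M3: 39.15 mm
M4: 49.74 mm
M5: 117.57 mm
M6: 30.09 mm
M7: 82.89 mm
M8: 47.24 mm
M9: 59.36 mm
Maximum: M5 at 117.57 mm.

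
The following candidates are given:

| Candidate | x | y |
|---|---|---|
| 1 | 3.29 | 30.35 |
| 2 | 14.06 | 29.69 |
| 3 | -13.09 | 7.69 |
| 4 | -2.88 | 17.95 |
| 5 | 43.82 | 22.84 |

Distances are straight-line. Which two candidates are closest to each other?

Pairwise distances:
1–2: 10.79
1–4: 13.85
3–4: 14.47
2–4: 20.61
1–3: 27.96
2–5: 30.54
2–3: 34.94
1–5: 41.22
4–5: 46.96
3–5: 58.89
Closest pair: 1–2 at 10.79.

1 and 2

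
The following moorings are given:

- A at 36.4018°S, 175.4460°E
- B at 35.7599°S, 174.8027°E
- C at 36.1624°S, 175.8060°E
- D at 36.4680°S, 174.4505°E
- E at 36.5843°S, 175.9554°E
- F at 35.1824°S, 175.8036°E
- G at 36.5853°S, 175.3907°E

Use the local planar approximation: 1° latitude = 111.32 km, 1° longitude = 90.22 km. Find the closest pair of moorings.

Pairwise distances:
A–B: √((0.6419·111.32)² + (-0.6433·90.22)²) = √(5106.003953 + 3368.470500) = 92.0569 km
A–C: √((0.2394·111.32)² + (0.3600·90.22)²) = √(710.222926 + 1054.898433) = 42.0133 km
A–D: √((-0.0662·111.32)² + (-0.9955·90.22)²) = √(54.307821 + 8066.556392) = 90.1158 km
A–E: √((-0.1825·111.32)² + (0.5094·90.22)²) = √(412.735793 + 2112.144014) = 50.2482 km
A–F: √((1.2194·111.32)² + (0.3576·90.22)²) = √(18426.327113 + 1040.880005) = 139.5249 km
A–G: √((-0.1835·111.32)² + (-0.0553·90.22)²) = √(417.271317 + 24.891777) = 21.0277 km
B–C: √((-0.4025·111.32)² + (1.0033·90.22)²) = √(2007.604520 + 8193.458720) = 101.0003 km
B–D: √((-0.7081·111.32)² + (-0.3522·90.22)²) = √(6213.489719 + 1009.681383) = 84.9892 km
B–E: √((-0.8244·111.32)² + (1.1527·90.22)²) = √(8422.138161 + 10815.291564) = 138.6991 km
B–F: √((0.5775·111.32)² + (1.0009·90.22)²) = √(4132.856941 + 8154.306360) = 110.8475 km
B–G: √((-0.8254·111.32)² + (0.5880·90.22)²) = √(8442.582718 + 2814.234596) = 106.0981 km
C–D: √((-0.3056·111.32)² + (-1.3555·90.22)²) = √(1157.319032 + 14955.629212) = 126.9368 km
C–E: √((-0.4219·111.32)² + (0.1494·90.22)²) = √(2205.796514 + 181.679883) = 48.8618 km
C–F: √((0.9800·111.32)² + (-0.0024·90.22)²) = √(11901.413561 + 0.046884) = 109.0938 km
C–G: √((-0.4229·111.32)² + (-0.4153·90.22)²) = √(2216.265396 + 1403.878451) = 60.1676 km
D–E: √((-0.1163·111.32)² + (1.5049·90.22)²) = √(167.612277 + 18434.057164) = 136.3879 km
D–F: √((1.2856·111.32)² + (1.3531·90.22)²) = √(20481.328479 + 14902.716288) = 188.1065 km
D–G: √((-0.1173·111.32)² + (0.9402·90.22)²) = √(170.507081 + 7195.254160) = 85.8240 km
E–F: √((1.4019·111.32)² + (-0.1518·90.22)²) = √(24354.570037 + 187.563872) = 156.6593 km
E–G: √((-0.0010·111.32)² + (-0.5647·90.22)²) = √(0.012392 + 2595.620652) = 50.9474 km
F–G: √((-1.4029·111.32)² + (-0.4129·90.22)²) = √(24389.327518 + 1387.699434) = 160.5523 km
Closest pair: A–G at 21.0277 km.

A and G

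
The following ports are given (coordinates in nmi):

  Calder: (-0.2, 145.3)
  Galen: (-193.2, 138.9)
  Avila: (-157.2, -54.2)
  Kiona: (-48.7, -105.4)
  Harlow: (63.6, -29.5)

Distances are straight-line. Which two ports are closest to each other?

Avila and Kiona

Pairwise distances:
Avila–Kiona: √((108.5)² + (-51.2)²) = √(11772.250 + 2621.440) = 120.0 nmi
Kiona–Harlow: √((112.3)² + (75.9)²) = √(12611.290 + 5760.810) = 135.5 nmi
Calder–Harlow: √((63.8)² + (-174.8)²) = √(4070.440 + 30555.040) = 186.1 nmi
Calder–Galen: √((-193.0)² + (-6.4)²) = √(37249.000 + 40.960) = 193.1 nmi
Galen–Avila: √((36.0)² + (-193.1)²) = √(1296.000 + 37287.610) = 196.4 nmi
Avila–Harlow: √((220.8)² + (24.7)²) = √(48752.640 + 610.090) = 222.2 nmi
Calder–Avila: √((-157.0)² + (-199.5)²) = √(24649.000 + 39800.250) = 253.9 nmi
Calder–Kiona: √((-48.5)² + (-250.7)²) = √(2352.250 + 62850.490) = 255.3 nmi
Galen–Kiona: √((144.5)² + (-244.3)²) = √(20880.250 + 59682.490) = 283.8 nmi
Galen–Harlow: √((256.8)² + (-168.4)²) = √(65946.240 + 28358.560) = 307.1 nmi
Closest pair: Avila–Kiona at 120.0 nmi.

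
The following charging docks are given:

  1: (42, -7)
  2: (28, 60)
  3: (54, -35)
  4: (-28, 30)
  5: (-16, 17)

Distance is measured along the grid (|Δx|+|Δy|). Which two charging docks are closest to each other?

Pairwise distances:
1–2: 81
1–3: 40
1–4: 107
1–5: 82
2–3: 121
2–4: 86
2–5: 87
3–4: 147
3–5: 122
4–5: 25
Closest pair: 4–5 at 25.

4 and 5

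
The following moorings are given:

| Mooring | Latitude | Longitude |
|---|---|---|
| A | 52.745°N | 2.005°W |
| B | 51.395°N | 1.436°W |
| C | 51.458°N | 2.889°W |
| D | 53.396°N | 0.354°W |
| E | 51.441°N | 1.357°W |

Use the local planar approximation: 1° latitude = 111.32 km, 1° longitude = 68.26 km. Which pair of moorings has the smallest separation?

Pairwise distances:
A–B: √((-1.350·111.32)² + (0.569·68.26)²) = √(22584.67952 + 1508.54094) = 155.220 km
A–C: √((-1.287·111.32)² + (-0.884·68.26)²) = √(20525.96051 + 3641.13765) = 155.458 km
A–D: √((0.651·111.32)² + (1.651·68.26)²) = √(5251.80234 + 12700.67241) = 133.987 km
A–E: √((-1.304·111.32)² + (0.648·68.26)²) = √(21071.79721 + 1956.51229) = 151.751 km
B–C: √((0.063·111.32)² + (-1.453·68.26)²) = √(49.18441 + 9837.02548) = 99.429 km
B–D: √((2.001·111.32)² + (1.082·68.26)²) = √(49618.15056 + 5454.90372) = 234.676 km
B–E: √((0.046·111.32)² + (0.079·68.26)²) = √(26.22177 + 29.07949) = 7.436 km
C–D: √((1.938·111.32)² + (2.535·68.26)²) = √(46542.95368 + 29942.53013) = 276.560 km
C–E: √((-0.017·111.32)² + (1.532·68.26)²) = √(3.58133 + 10935.78840) = 104.591 km
D–E: √((-1.955·111.32)² + (-1.003·68.26)²) = √(47363.07806 + 4687.42610) = 228.146 km
Closest pair: B–E at 7.436 km.

B and E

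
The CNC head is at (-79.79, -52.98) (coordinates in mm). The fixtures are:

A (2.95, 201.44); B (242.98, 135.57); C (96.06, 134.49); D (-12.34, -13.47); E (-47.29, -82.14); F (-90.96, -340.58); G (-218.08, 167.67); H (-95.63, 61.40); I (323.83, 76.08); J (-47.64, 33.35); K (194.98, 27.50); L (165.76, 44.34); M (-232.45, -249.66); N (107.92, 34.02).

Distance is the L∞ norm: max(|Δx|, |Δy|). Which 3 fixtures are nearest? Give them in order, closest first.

Distances from (-79.79, -52.98):
A: max(|82.74|, |254.42|) = 254.42 mm
B: max(|322.77|, |188.55|) = 322.77 mm
C: max(|175.85|, |187.47|) = 187.47 mm
D: max(|67.45|, |39.51|) = 67.45 mm
E: max(|32.50|, |-29.16|) = 32.50 mm
F: max(|-11.17|, |-287.60|) = 287.60 mm
G: max(|-138.29|, |220.65|) = 220.65 mm
H: max(|-15.84|, |114.38|) = 114.38 mm
I: max(|403.62|, |129.06|) = 403.62 mm
J: max(|32.15|, |86.33|) = 86.33 mm
K: max(|274.77|, |80.48|) = 274.77 mm
L: max(|245.55|, |97.32|) = 245.55 mm
M: max(|-152.66|, |-196.68|) = 196.68 mm
N: max(|187.71|, |87.00|) = 187.71 mm
Sorted: E (32.50 mm) < D (67.45 mm) < J (86.33 mm) < H (114.38 mm) < C (187.47 mm) < …

E, D, J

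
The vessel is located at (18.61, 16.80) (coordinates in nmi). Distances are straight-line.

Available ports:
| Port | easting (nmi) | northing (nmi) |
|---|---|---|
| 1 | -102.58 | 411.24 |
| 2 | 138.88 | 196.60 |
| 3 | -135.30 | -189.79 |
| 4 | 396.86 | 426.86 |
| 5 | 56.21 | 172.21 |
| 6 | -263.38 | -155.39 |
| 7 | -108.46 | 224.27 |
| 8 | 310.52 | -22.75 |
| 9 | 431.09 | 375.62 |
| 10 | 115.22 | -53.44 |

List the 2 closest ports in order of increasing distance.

10, 5

Distances from (18.61, 16.80):
1: √((-121.19)² + (394.44)²) = √(14687.0161 + 155582.9136) = 412.64 nmi
2: √((120.27)² + (179.80)²) = √(14464.8729 + 32328.0400) = 216.32 nmi
3: √((-153.91)² + (-206.59)²) = √(23688.2881 + 42679.4281) = 257.62 nmi
4: √((378.25)² + (410.06)²) = √(143073.0625 + 168149.2036) = 557.87 nmi
5: √((37.60)² + (155.41)²) = √(1413.7600 + 24152.2681) = 159.89 nmi
6: √((-281.99)² + (-172.19)²) = √(79518.3601 + 29649.3961) = 330.41 nmi
7: √((-127.07)² + (207.47)²) = √(16146.7849 + 43043.8009) = 243.29 nmi
8: √((291.91)² + (-39.55)²) = √(85211.4481 + 1564.2025) = 294.58 nmi
9: √((412.48)² + (358.82)²) = √(170139.7504 + 128751.7924) = 546.71 nmi
10: √((96.61)² + (-70.24)²) = √(9333.4921 + 4933.6576) = 119.45 nmi
Sorted: 10 (119.45 nmi) < 5 (159.89 nmi) < 2 (216.32 nmi) < 7 (243.29 nmi) < …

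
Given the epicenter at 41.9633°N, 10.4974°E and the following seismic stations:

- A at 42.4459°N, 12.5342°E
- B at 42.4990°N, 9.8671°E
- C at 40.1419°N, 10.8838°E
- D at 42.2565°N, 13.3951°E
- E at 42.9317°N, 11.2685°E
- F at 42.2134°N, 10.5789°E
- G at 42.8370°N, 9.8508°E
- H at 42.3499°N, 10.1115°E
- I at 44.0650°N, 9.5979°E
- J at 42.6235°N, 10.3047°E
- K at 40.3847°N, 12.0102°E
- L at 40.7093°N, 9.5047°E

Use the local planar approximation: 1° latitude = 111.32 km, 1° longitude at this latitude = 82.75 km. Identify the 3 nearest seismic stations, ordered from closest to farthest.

F, H, J

Distances from 41.9633°N, 10.4974°E:
A: 176.9001 km
B: 79.2251 km
C: 205.2639 km
D: 241.9959 km
E: 125.2712 km
F: 28.6463 km
G: 111.0066 km
H: 53.5897 km
I: 245.5162 km
J: 75.2035 km
K: 215.7592 km
L: 161.9716 km
Sorted: F (28.6463 km) < H (53.5897 km) < J (75.2035 km) < B (79.2251 km) < G (111.0066 km) < …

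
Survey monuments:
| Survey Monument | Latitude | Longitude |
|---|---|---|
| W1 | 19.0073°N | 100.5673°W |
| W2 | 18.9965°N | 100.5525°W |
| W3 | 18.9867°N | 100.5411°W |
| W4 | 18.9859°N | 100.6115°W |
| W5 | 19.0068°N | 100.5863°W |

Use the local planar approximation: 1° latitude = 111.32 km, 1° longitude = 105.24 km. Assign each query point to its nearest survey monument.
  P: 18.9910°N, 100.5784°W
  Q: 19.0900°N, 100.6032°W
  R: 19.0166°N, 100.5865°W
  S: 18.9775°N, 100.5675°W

P at 18.9910°N, 100.5784°W:
  W1: √((0.0163·111.32)² + (0.0111·105.24)²) = √(3.292468 + 1.364607) = 2.1580 km
  W2: √((0.0055·111.32)² + (0.0259·105.24)²) = √(0.374862 + 7.429528) = 2.7936 km
  W3: √((-0.0043·111.32)² + (0.0373·105.24)²) = √(0.229131 + 15.409173) = 3.9545 km
  W4: √((-0.0051·111.32)² + (-0.0331·105.24)²) = √(0.322320 + 12.134382) = 3.5294 km
  W5: √((0.0158·111.32)² + (-0.0079·105.24)²) = √(3.093574 + 0.691219) = 1.9455 km
  → nearest: W5 (1.9455 km)
Q at 19.0900°N, 100.6032°W:
  W1: √((-0.0827·111.32)² + (0.0359·105.24)²) = √(84.753456 + 14.274161) = 9.9513 km
  W2: √((-0.0935·111.32)² + (0.0507·105.24)²) = √(108.335207 + 28.469353) = 11.6963 km
  W3: √((-0.1033·111.32)² + (0.0621·105.24)²) = √(132.235188 + 42.711505) = 13.2267 km
  W4: √((-0.1041·111.32)² + (-0.0083·105.24)²) = √(134.291293 + 0.762988) = 11.6213 km
  W5: √((-0.0832·111.32)² + (0.0169·105.24)²) = √(85.781384 + 3.163261) = 9.4310 km
  → nearest: W5 (9.4310 km)
R at 19.0166°N, 100.5865°W:
  W1: √((-0.0093·111.32)² + (0.0192·105.24)²) = √(1.071796 + 4.082857) = 2.2704 km
  W2: √((-0.0201·111.32)² + (0.0340·105.24)²) = √(5.006549 + 12.803229) = 4.2202 km
  W3: √((-0.0299·111.32)² + (0.0454·105.24)²) = √(11.078699 + 22.828290) = 5.8230 km
  W4: √((-0.0307·111.32)² + (-0.0250·105.24)²) = √(11.679470 + 6.922161) = 4.3130 km
  W5: √((-0.0098·111.32)² + (0.0002·105.24)²) = √(1.190141 + 0.000443) = 1.0911 km
  → nearest: W5 (1.0911 km)
S at 18.9775°N, 100.5675°W:
  W1: √((0.0298·111.32)² + (0.0002·105.24)²) = √(11.004718 + 0.000443) = 3.3174 km
  W2: √((0.0190·111.32)² + (0.0150·105.24)²) = √(4.473563 + 2.491978) = 2.6392 km
  W3: √((0.0092·111.32)² + (0.0264·105.24)²) = √(1.048871 + 7.719151) = 2.9611 km
  W4: √((0.0084·111.32)² + (-0.0440·105.24)²) = √(0.874390 + 21.442086) = 4.7240 km
  W5: √((0.0293·111.32)² + (-0.0188·105.24)²) = √(10.638530 + 3.914510) = 3.8148 km
  → nearest: W2 (2.6392 km)

P→W5; Q→W5; R→W5; S→W2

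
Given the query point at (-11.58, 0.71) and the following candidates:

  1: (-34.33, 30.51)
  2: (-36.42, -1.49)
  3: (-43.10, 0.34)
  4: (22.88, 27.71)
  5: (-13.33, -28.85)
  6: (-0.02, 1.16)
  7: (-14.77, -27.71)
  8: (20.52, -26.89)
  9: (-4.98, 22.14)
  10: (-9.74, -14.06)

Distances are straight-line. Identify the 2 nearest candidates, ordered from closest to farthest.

Distances from (-11.58, 0.71):
1: √((-22.75)² + (29.80)²) = √(517.5625 + 888.0400) = 37.49
2: √((-24.84)² + (-2.20)²) = √(617.0256 + 4.8400) = 24.94
3: √((-31.52)² + (-0.37)²) = √(993.5104 + 0.1369) = 31.52
4: √((34.46)² + (27.00)²) = √(1187.4916 + 729.0000) = 43.78
5: √((-1.75)² + (-29.56)²) = √(3.0625 + 873.7936) = 29.61
6: √((11.56)² + (0.45)²) = √(133.6336 + 0.2025) = 11.57
7: √((-3.19)² + (-28.42)²) = √(10.1761 + 807.6964) = 28.60
8: √((32.10)² + (-27.60)²) = √(1030.4100 + 761.7600) = 42.33
9: √((6.60)² + (21.43)²) = √(43.5600 + 459.2449) = 22.42
10: √((1.84)² + (-14.77)²) = √(3.3856 + 218.1529) = 14.88
Sorted: 6 (11.57) < 10 (14.88) < 9 (22.42) < 2 (24.94) < …

6, 10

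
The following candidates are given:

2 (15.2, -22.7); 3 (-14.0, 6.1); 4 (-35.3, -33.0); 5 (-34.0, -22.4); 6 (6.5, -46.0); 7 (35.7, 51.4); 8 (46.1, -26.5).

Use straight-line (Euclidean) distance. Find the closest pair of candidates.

Pairwise distances:
2–3: 41.0
2–4: 51.5
2–5: 49.2
2–6: 24.9
2–7: 76.9
2–8: 31.1
3–4: 44.5
3–5: 34.8
3–6: 56.0
3–7: 67.2
3–8: 68.4
4–5: 10.7
4–6: 43.8
4–7: 110.3
4–8: 81.7
5–6: 46.9
5–7: 101.5
5–8: 80.2
6–7: 101.7
6–8: 44.1
7–8: 78.6
Closest pair: 4–5 at 10.7.

4 and 5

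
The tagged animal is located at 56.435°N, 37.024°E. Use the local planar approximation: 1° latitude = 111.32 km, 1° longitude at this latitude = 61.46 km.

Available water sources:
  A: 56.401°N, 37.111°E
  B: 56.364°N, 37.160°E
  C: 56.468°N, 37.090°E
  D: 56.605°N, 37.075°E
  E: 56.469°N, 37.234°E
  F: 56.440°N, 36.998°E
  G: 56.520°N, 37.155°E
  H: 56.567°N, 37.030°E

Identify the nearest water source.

Distances from 56.435°N, 37.024°E:
A: √((-0.034·111.32)² + (0.087·61.46)²) = √(14.32532 + 28.59062) = 6.551 km
B: √((-0.071·111.32)² + (0.136·61.46)²) = √(62.46879 + 69.86553) = 11.504 km
C: √((0.033·111.32)² + (0.066·61.46)²) = √(13.49504 + 16.45406) = 5.473 km
D: √((0.170·111.32)² + (0.051·61.46)²) = √(358.13292 + 9.82484) = 19.182 km
E: √((0.034·111.32)² + (0.210·61.46)²) = √(14.32532 + 166.58032) = 13.450 km
F: √((0.005·111.32)² + (-0.026·61.46)²) = √(0.30980 + 2.55348) = 1.692 km
G: √((0.085·111.32)² + (0.131·61.46)²) = √(89.53323 + 64.82279) = 12.424 km
H: √((0.132·111.32)² + (0.006·61.46)²) = √(215.92069 + 0.13598) = 14.699 km
Minimum: F at 1.692 km.

F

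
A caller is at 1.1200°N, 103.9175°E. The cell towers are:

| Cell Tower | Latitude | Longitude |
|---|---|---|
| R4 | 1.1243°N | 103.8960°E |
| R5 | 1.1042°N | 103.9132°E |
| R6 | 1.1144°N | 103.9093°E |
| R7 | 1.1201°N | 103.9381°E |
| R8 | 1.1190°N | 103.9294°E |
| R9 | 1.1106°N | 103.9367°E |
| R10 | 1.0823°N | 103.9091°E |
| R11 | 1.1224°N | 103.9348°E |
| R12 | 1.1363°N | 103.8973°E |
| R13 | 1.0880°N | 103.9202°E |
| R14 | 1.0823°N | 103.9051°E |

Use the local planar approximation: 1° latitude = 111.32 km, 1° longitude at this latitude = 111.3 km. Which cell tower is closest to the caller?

Distances from 1.1200°N, 103.9175°E:
R4: √((0.0043·111.32)² + (-0.0215·111.3)²) = √(0.229131 + 5.726210) = 2.4404 km
R5: √((-0.0158·111.32)² + (-0.0043·111.3)²) = √(3.093574 + 0.229048) = 1.8228 km
R6: √((-0.0056·111.32)² + (-0.0082·111.3)²) = √(0.388618 + 0.832948) = 1.1052 km
R7: √((0.0001·111.32)² + (0.0206·111.3)²) = √(0.000124 + 5.256840) = 2.2928 km
R8: √((-0.0010·111.32)² + (0.0119·111.3)²) = √(0.012392 + 1.754221) = 1.3291 km
R9: √((-0.0094·111.32)² + (0.0192·111.3)²) = √(1.094970 + 4.566598) = 2.3794 km
R10: √((-0.0377·111.32)² + (-0.0084·111.3)²) = √(17.612828 + 0.874075) = 4.2996 km
R11: √((0.0024·111.32)² + (0.0173·111.3)²) = √(0.071379 + 3.707512) = 1.9439 km
R12: √((0.0163·111.32)² + (-0.0202·111.3)²) = √(3.292468 + 5.054673) = 2.8891 km
R13: √((-0.0320·111.32)² + (0.0027·111.3)²) = √(12.689554 + 0.090306) = 3.5749 km
R14: √((-0.0377·111.32)² + (-0.0124·111.3)²) = √(17.612828 + 1.904731) = 4.4179 km
Minimum: R6 at 1.1052 km.

R6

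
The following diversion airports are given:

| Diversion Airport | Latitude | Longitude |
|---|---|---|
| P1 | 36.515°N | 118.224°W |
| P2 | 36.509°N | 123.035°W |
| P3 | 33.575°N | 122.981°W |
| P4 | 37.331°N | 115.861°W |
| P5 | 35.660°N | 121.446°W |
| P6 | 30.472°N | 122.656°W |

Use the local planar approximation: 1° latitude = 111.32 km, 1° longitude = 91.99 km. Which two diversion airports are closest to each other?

P2 and P5

Pairwise distances:
P1–P2: 442.564 km
P1–P3: 546.446 km
P1–P4: 235.589 km
P1–P5: 311.299 km
P1–P6: 786.609 km
P2–P3: 326.651 km
P2–P4: 666.250 km
P2–P5: 174.065 km
P2–P6: 672.943 km
P3–P4: 777.050 km
P3–P5: 271.680 km
P3–P6: 346.717 km
P4–P5: 546.402 km
P4–P6: 986.770 km
P5–P6: 588.157 km
Closest pair: P2–P5 at 174.065 km.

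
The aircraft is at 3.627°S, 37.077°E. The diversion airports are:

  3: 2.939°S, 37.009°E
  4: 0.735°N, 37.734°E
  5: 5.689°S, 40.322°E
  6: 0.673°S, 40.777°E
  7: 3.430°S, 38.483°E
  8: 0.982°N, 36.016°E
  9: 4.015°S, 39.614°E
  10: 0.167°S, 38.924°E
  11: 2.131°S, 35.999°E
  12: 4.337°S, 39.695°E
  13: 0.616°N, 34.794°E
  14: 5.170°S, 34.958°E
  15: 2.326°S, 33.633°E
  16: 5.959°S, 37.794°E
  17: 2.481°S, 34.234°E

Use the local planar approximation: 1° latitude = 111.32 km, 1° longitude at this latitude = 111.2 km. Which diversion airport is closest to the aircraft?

Distances from 3.627°S, 37.077°E:
3: √((0.688·111.32)² + (-0.068·111.2)²) = √(5865.74625 + 57.17779) = 76.961 km
4: √((4.362·111.32)² + (0.657·111.2)²) = √(235785.83870 + 5337.52981) = 491.043 km
5: √((-2.062·111.32)² + (3.245·111.2)²) = √(52689.45631 + 130208.39234) = 427.666 km
6: √((2.954·111.32)² + (3.700·111.2)²) = √(108135.27207 + 169282.87360) = 526.705 km
7: √((0.197·111.32)² + (1.406·111.2)²) = √(480.92665 + 24444.44695) = 157.878 km
8: √((4.609·111.32)² + (-1.061·111.2)²) = √(263244.80634 + 13920.03548) = 526.464 km
9: √((-0.388·111.32)² + (2.537·111.2)²) = √(1865.56269 + 79588.53469) = 285.402 km
10: √((3.460·111.32)² + (1.847·111.2)²) = √(148353.77196 + 42183.57330) = 436.506 km
11: √((1.496·111.32)² + (-1.078·111.2)²) = √(27733.81297 + 14369.67998) = 205.191 km
12: √((-0.710·111.32)² + (2.618·111.2)²) = √(6246.87898 + 84751.78599) = 301.660 km
13: √((4.243·111.32)² + (-2.283·111.2)²) = √(223096.34684 + 64449.77380) = 536.233 km
14: √((-1.543·111.32)² + (-2.119·111.2)²) = √(29503.81984 + 55522.81644) = 291.593 km
15: √((1.301·111.32)² + (-3.444·111.2)²) = √(20974.95262 + 146668.16554) = 409.442 km
16: √((-2.332·111.32)² + (0.717·111.2)²) = √(67391.24621 + 6356.93668) = 271.566 km
17: √((1.146·111.32)² + (-2.843·111.2)²) = √(16274.79889 + 99945.51125) = 340.911 km
Minimum: 3 at 76.961 km.

3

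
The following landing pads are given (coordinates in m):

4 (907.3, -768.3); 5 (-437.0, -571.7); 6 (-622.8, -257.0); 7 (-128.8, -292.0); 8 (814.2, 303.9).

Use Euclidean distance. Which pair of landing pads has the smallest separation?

Pairwise distances:
4–5: 1358.6 m
4–6: 1613.3 m
4–7: 1140.3 m
4–8: 1076.2 m
5–6: 365.5 m
5–7: 416.2 m
5–8: 1527.1 m
6–7: 495.2 m
6–8: 1542.6 m
7–8: 1115.5 m
Closest pair: 5–6 at 365.5 m.

5 and 6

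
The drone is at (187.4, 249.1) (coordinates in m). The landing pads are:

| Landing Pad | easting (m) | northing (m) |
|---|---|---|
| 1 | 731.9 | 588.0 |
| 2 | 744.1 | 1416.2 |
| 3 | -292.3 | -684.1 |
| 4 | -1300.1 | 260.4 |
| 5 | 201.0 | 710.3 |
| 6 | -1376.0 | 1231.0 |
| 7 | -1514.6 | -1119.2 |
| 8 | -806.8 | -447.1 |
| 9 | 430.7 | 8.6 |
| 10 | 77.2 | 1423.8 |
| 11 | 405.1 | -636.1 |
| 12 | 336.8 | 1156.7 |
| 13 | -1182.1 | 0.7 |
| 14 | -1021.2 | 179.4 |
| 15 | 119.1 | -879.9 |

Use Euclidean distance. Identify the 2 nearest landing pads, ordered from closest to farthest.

Distances from (187.4, 249.1):
1: √((544.5)² + (338.9)²) = √(296480.250 + 114853.210) = 641.4 m
2: √((556.7)² + (1167.1)²) = √(309914.890 + 1362122.410) = 1293.1 m
3: √((-479.7)² + (-933.2)²) = √(230112.090 + 870862.240) = 1049.3 m
4: √((-1487.5)² + (11.3)²) = √(2212656.250 + 127.690) = 1487.5 m
5: √((13.6)² + (461.2)²) = √(184.960 + 212705.440) = 461.4 m
6: √((-1563.4)² + (981.9)²) = √(2444219.560 + 964127.610) = 1846.2 m
7: √((-1702.0)² + (-1368.3)²) = √(2896804.000 + 1872244.890) = 2183.8 m
8: √((-994.2)² + (-696.2)²) = √(988433.640 + 484694.440) = 1213.7 m
9: √((243.3)² + (-240.5)²) = √(59194.890 + 57840.250) = 342.1 m
10: √((-110.2)² + (1174.7)²) = √(12144.040 + 1379920.090) = 1179.9 m
11: √((217.7)² + (-885.2)²) = √(47393.290 + 783579.040) = 911.6 m
12: √((149.4)² + (907.6)²) = √(22320.360 + 823737.760) = 919.8 m
13: √((-1369.5)² + (-248.4)²) = √(1875530.250 + 61702.560) = 1391.8 m
14: √((-1208.6)² + (-69.7)²) = √(1460713.960 + 4858.090) = 1210.6 m
15: √((-68.3)² + (-1129.0)²) = √(4664.890 + 1274641.000) = 1131.1 m
Sorted: 9 (342.1 m) < 5 (461.4 m) < 1 (641.4 m) < 11 (911.6 m) < …

9, 5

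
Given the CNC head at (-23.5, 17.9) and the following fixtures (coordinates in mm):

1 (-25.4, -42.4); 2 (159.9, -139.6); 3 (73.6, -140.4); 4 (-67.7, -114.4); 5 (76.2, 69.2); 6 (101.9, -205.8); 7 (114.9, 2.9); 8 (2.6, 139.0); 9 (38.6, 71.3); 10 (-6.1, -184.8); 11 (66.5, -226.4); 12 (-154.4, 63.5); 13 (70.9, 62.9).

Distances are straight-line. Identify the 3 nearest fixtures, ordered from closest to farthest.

1, 9, 13

Distances from (-23.5, 17.9):
1: √((-1.9)² + (-60.3)²) = √(3.610 + 3636.090) = 60.3 mm
2: √((183.4)² + (-157.5)²) = √(33635.560 + 24806.250) = 241.7 mm
3: √((97.1)² + (-158.3)²) = √(9428.410 + 25058.890) = 185.7 mm
4: √((-44.2)² + (-132.3)²) = √(1953.640 + 17503.290) = 139.5 mm
5: √((99.7)² + (51.3)²) = √(9940.090 + 2631.690) = 112.1 mm
6: √((125.4)² + (-223.7)²) = √(15725.160 + 50041.690) = 256.5 mm
7: √((138.4)² + (-15.0)²) = √(19154.560 + 225.000) = 139.2 mm
8: √((26.1)² + (121.1)²) = √(681.210 + 14665.210) = 123.9 mm
9: √((62.1)² + (53.4)²) = √(3856.410 + 2851.560) = 81.9 mm
10: √((17.4)² + (-202.7)²) = √(302.760 + 41087.290) = 203.4 mm
11: √((90.0)² + (-244.3)²) = √(8100.000 + 59682.490) = 260.4 mm
12: √((-130.9)² + (45.6)²) = √(17134.810 + 2079.360) = 138.6 mm
13: √((94.4)² + (45.0)²) = √(8911.360 + 2025.000) = 104.6 mm
Sorted: 1 (60.3 mm) < 9 (81.9 mm) < 13 (104.6 mm) < 5 (112.1 mm) < 8 (123.9 mm) < …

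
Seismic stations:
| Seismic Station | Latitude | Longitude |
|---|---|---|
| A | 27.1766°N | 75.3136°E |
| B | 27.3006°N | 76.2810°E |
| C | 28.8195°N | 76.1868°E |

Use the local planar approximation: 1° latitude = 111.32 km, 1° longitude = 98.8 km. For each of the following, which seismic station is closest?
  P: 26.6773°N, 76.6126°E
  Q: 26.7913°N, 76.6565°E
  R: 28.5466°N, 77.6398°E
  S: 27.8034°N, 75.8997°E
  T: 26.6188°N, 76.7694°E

P→B; Q→B; R→C; S→B; T→B

P at 26.6773°N, 76.6126°E:
  A: 139.8600 km
  B: 76.7316 km
  C: 242.1520 km
  → nearest: B (76.7316 km)
Q at 26.7913°N, 76.6565°E:
  A: 139.4392 km
  B: 67.7549 km
  C: 230.4990 km
  → nearest: B (67.7549 km)
R at 28.5466°N, 77.6398°E:
  A: 275.8260 km
  B: 193.0334 km
  C: 146.7356 km
  → nearest: C (146.7356 km)
S at 27.8034°N, 75.8997°E:
  A: 90.6741 km
  B: 67.4688 km
  C: 116.6147 km
  → nearest: B (67.4688 km)
T at 26.6188°N, 76.7694°E:
  A: 156.6641 km
  B: 89.9386 km
  C: 251.6533 km
  → nearest: B (89.9386 km)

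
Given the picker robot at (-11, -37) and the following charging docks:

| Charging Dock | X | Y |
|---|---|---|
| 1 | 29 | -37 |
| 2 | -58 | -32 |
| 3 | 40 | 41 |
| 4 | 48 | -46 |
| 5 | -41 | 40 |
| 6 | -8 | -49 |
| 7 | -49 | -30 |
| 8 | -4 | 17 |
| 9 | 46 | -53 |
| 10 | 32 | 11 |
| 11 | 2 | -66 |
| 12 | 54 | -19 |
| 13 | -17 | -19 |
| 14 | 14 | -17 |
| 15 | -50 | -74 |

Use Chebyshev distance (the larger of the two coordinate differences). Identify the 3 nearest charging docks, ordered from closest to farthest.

Distances from (-11, -37):
1: max(|40|, |0|) = 40
2: max(|-47|, |5|) = 47
3: max(|51|, |78|) = 78
4: max(|59|, |-9|) = 59
5: max(|-30|, |77|) = 77
6: max(|3|, |-12|) = 12
7: max(|-38|, |7|) = 38
8: max(|7|, |54|) = 54
9: max(|57|, |-16|) = 57
10: max(|43|, |48|) = 48
11: max(|13|, |-29|) = 29
12: max(|65|, |18|) = 65
13: max(|-6|, |18|) = 18
14: max(|25|, |20|) = 25
15: max(|-39|, |-37|) = 39
Sorted: 6 (12) < 13 (18) < 14 (25) < 11 (29) < 7 (38) < …

6, 13, 14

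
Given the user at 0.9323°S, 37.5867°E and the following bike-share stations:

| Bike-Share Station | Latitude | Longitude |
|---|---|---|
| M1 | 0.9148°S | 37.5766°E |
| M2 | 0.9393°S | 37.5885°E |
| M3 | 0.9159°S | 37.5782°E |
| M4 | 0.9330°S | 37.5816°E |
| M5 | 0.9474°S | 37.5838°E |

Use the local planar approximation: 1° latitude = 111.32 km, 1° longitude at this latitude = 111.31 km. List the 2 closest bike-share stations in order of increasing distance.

Distances from 0.9323°S, 37.5867°E:
M1: 2.2492 km
M2: 0.8046 km
M3: 2.0562 km
M4: 0.5730 km
M5: 1.7116 km
Sorted: M4 (0.5730 km) < M2 (0.8046 km) < M5 (1.7116 km) < M3 (2.0562 km) < …

M4, M2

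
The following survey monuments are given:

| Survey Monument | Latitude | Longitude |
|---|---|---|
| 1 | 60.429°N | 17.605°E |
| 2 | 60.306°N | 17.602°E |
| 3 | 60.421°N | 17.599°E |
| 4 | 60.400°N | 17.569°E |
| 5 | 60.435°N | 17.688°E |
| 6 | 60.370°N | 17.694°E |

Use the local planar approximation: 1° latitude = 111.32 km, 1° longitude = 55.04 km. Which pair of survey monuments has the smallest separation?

1 and 3

Pairwise distances:
1–2: 13.693 km
1–3: 0.950 km
1–4: 3.788 km
1–5: 4.617 km
1–6: 8.193 km
2–3: 12.803 km
2–4: 10.621 km
2–5: 15.120 km
2–6: 8.741 km
3–4: 2.862 km
3–5: 5.141 km
3–6: 7.718 km
4–5: 7.621 km
4–6: 7.648 km
5–6: 7.243 km
Closest pair: 1–3 at 0.950 km.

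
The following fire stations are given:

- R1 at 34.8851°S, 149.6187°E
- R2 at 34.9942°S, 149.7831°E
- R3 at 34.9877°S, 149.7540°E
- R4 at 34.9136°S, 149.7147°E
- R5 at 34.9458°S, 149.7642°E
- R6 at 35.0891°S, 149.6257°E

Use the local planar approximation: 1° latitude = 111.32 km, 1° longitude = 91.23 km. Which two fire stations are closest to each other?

R2 and R3

Pairwise distances:
R2–R3: 2.7516 km
R3–R5: 4.7562 km
R2–R5: 5.6571 km
R4–R5: 5.7656 km
R3–R4: 8.9943 km
R1–R4: 9.3150 km
R2–R4: 10.9290 km
R1–R5: 14.8949 km
R3–R6: 16.2609 km
R1–R3: 16.8169 km
R2–R6: 17.8270 km
R1–R2: 19.2989 km
R5–R6: 20.3500 km
R4–R6: 21.1567 km
R1–R6: 22.7183 km
Closest pair: R2–R3 at 2.7516 km.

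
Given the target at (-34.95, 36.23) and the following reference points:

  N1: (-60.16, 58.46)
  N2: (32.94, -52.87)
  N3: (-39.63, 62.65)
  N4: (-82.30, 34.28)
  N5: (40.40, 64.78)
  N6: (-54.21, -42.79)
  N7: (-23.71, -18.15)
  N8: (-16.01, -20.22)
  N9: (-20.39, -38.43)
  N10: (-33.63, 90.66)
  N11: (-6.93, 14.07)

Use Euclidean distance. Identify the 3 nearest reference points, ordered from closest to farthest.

Distances from (-34.95, 36.23):
N1: √((-25.21)² + (22.23)²) = √(635.5441 + 494.1729) = 33.61
N2: √((67.89)² + (-89.10)²) = √(4609.0521 + 7938.8100) = 112.02
N3: √((-4.68)² + (26.42)²) = √(21.9024 + 698.0164) = 26.83
N4: √((-47.35)² + (-1.95)²) = √(2242.0225 + 3.8025) = 47.39
N5: √((75.35)² + (28.55)²) = √(5677.6225 + 815.1025) = 80.58
N6: √((-19.26)² + (-79.02)²) = √(370.9476 + 6244.1604) = 81.33
N7: √((11.24)² + (-54.38)²) = √(126.3376 + 2957.1844) = 55.53
N8: √((18.94)² + (-56.45)²) = √(358.7236 + 3186.6025) = 59.54
N9: √((14.56)² + (-74.66)²) = √(211.9936 + 5574.1156) = 76.07
N10: √((1.32)² + (54.43)²) = √(1.7424 + 2962.6249) = 54.45
N11: √((28.02)² + (-22.16)²) = √(785.1204 + 491.0656) = 35.72
Sorted: N3 (26.83) < N1 (33.61) < N11 (35.72) < N4 (47.39) < N10 (54.45) < …

N3, N1, N11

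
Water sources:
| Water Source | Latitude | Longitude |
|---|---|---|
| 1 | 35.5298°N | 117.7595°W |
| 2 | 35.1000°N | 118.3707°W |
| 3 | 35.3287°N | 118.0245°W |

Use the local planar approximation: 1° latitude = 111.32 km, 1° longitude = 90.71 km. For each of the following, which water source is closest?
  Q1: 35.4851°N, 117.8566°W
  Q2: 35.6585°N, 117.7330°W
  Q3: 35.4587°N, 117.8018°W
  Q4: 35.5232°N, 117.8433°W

Q1→1; Q2→1; Q3→1; Q4→1

Q1 at 35.4851°N, 117.8566°W:
  1: 10.1163 km
  2: 63.3444 km
  3: 23.1319 km
  → nearest: 1 (10.1163 km)
Q2 at 35.6585°N, 117.7330°W:
  1: 14.5271 km
  2: 84.9207 km
  3: 45.2443 km
  → nearest: 1 (14.5271 km)
Q3 at 35.4587°N, 117.8018°W:
  1: 8.7959 km
  2: 65.2496 km
  3: 24.8498 km
  → nearest: 1 (8.7959 km)
Q4 at 35.5232°N, 117.8433°W:
  1: 7.6369 km
  2: 67.1425 km
  3: 27.1838 km
  → nearest: 1 (7.6369 km)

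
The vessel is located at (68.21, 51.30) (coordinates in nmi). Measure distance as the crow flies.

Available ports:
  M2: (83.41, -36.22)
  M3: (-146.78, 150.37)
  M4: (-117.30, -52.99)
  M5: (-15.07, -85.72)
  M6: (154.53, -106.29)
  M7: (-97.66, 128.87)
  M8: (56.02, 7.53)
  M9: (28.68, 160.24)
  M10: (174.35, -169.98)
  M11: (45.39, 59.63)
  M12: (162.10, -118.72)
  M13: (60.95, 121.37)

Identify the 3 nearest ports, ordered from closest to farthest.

M11, M8, M13

Distances from (68.21, 51.30):
M2: 88.83 nmi
M3: 236.72 nmi
M4: 212.82 nmi
M5: 160.34 nmi
M6: 179.68 nmi
M7: 183.11 nmi
M8: 45.44 nmi
M9: 115.89 nmi
M10: 245.42 nmi
M11: 24.29 nmi
M12: 194.22 nmi
M13: 70.45 nmi
Sorted: M11 (24.29 nmi) < M8 (45.44 nmi) < M13 (70.45 nmi) < M2 (88.83 nmi) < M9 (115.89 nmi) < …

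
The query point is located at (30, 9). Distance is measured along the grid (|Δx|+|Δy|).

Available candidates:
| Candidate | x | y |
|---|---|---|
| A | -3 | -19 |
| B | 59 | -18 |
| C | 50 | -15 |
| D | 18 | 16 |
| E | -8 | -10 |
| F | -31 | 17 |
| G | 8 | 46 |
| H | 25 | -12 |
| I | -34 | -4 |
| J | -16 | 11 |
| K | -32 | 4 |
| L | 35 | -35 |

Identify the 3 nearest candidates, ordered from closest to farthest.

D, H, C

Distances from (30, 9):
A: 61
B: 56
C: 44
D: 19
E: 57
F: 69
G: 59
H: 26
I: 77
J: 48
K: 67
L: 49
Sorted: D (19) < H (26) < C (44) < J (48) < L (49) < …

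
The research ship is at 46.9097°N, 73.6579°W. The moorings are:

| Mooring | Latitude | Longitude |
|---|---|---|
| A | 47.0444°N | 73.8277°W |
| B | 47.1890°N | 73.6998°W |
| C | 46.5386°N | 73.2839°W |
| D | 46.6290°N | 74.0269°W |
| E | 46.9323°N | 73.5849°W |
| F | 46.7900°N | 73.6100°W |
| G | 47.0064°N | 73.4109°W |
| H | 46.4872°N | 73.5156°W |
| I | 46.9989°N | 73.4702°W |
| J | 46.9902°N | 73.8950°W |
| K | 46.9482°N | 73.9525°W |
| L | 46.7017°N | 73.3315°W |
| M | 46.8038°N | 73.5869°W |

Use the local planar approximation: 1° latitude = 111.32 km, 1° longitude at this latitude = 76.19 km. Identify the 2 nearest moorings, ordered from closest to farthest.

Distances from 46.9097°N, 73.6579°W:
A: √((0.1347·111.32)² + (-0.1698·76.19)²) = √(224.844147 + 167.367573) = 19.8043 km
B: √((0.2793·111.32)² + (-0.0419·76.19)²) = √(966.692316 + 10.191169) = 31.2551 km
C: √((-0.3711·111.32)² + (0.3740·76.19)²) = √(1706.586493 + 811.968444) = 50.1852 km
D: √((-0.2807·111.32)² + (-0.3690·76.19)²) = √(976.407756 + 790.403181) = 42.0335 km
E: √((0.0226·111.32)² + (0.0730·76.19)²) = √(6.329411 + 30.934398) = 6.1044 km
F: √((-0.1197·111.32)² + (0.0479·76.19)²) = √(177.555732 + 13.318858) = 13.8157 km
G: √((0.0967·111.32)² + (0.2470·76.19)²) = √(115.877560 + 354.152126) = 21.6802 km
H: √((-0.4225·111.32)² + (0.1423·76.19)²) = √(2212.074869 + 117.545430) = 48.2661 km
I: √((0.0892·111.32)² + (0.1877·76.19)²) = √(98.599816 + 204.514683) = 17.4102 km
J: √((0.0805·111.32)² + (-0.2371·76.19)²) = √(80.304181 + 326.331543) = 20.1652 km
K: √((0.0385·111.32)² + (-0.2946·76.19)²) = √(18.368253 + 503.803792) = 22.8511 km
L: √((-0.2080·111.32)² + (0.3264·76.19)²) = √(536.133649 + 618.438114) = 33.9790 km
M: √((-0.1059·111.32)² + (0.0710·76.19)²) = √(138.975523 + 29.262582) = 12.9707 km
Sorted: E (6.1044 km) < M (12.9707 km) < F (13.8157 km) < I (17.4102 km) < …

E, M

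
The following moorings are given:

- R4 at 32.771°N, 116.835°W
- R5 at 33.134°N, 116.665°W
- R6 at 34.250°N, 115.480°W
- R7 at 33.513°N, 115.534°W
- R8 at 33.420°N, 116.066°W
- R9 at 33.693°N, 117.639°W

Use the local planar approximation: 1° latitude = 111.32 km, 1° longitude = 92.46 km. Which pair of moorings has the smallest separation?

Pairwise distances:
R4–R5: √((0.363·111.32)² + (0.170·92.46)²) = √(1632.90021 + 247.06181) = 43.359 km
R4–R6: √((1.479·111.32)² + (1.355·92.46)²) = √(27107.08036 + 15695.90526) = 206.889 km
R4–R7: √((0.742·111.32)² + (1.301·92.46)²) = √(6822.66749 + 14469.79477) = 145.919 km
R4–R8: √((0.649·111.32)² + (0.769·92.46)²) = √(5219.58277 + 5055.45743) = 101.366 km
R4–R9: √((0.922·111.32)² + (-0.804·92.46)²) = √(10534.36198 + 5526.11446) = 126.730 km
R5–R6: √((1.116·111.32)² + (1.185·92.46)²) = √(15433.86810 + 12004.51114) = 165.645 km
R5–R7: √((0.379·111.32)² + (1.131·92.46)²) = √(1780.01973 + 10935.35756) = 112.762 km
R5–R8: √((0.286·111.32)² + (0.599·92.46)²) = √(1013.62768 + 3067.33650) = 63.882 km
R5–R9: √((0.559·111.32)² + (-0.974·92.46)²) = √(3872.30905 + 8110.09034) = 109.464 km
R6–R7: √((-0.737·111.32)² + (-0.054·92.46)²) = √(6731.02760 + 24.92845) = 82.195 km
R6–R8: √((-0.830·111.32)² + (-0.586·92.46)²) = √(8536.94690 + 2935.64144) = 107.110 km
R6–R9: √((-0.557·111.32)² + (-2.159·92.46)²) = √(3844.64979 + 39848.59953) = 209.029 km
R7–R8: √((-0.093·111.32)² + (-0.532·92.46)²) = √(107.17964 + 2419.53018) = 50.266 km
R7–R9: √((0.180·111.32)² + (-2.105·92.46)²) = √(401.50541 + 37880.17516) = 195.657 km
R8–R9: √((0.273·111.32)² + (-1.573·92.46)²) = √(923.57398 + 21152.67143) = 148.581 km
Closest pair: R4–R5 at 43.359 km.

R4 and R5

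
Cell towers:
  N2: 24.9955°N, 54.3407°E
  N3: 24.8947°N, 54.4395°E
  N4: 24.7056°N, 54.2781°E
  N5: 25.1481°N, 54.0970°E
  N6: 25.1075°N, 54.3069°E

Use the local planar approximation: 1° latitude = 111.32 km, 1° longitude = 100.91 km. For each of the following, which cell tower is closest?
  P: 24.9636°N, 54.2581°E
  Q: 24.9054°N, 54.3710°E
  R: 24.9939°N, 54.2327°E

P at 24.9636°N, 54.2581°E:
  N2: 9.0601 km
  N3: 19.8470 km
  N4: 28.7914 km
  N5: 26.1937 km
  N6: 16.7588 km
  → nearest: N2 (9.0601 km)
Q at 24.9054°N, 54.3710°E:
  N2: 10.4856 km
  N3: 7.0142 km
  N4: 24.1366 km
  N5: 38.6578 km
  N6: 23.4092 km
  → nearest: N3 (7.0142 km)
R at 24.9939°N, 54.2327°E:
  N2: 10.8997 km
  N3: 23.6099 km
  N4: 32.4189 km
  N5: 21.9583 km
  N6: 14.6964 km
  → nearest: N2 (10.8997 km)

P→N2; Q→N3; R→N2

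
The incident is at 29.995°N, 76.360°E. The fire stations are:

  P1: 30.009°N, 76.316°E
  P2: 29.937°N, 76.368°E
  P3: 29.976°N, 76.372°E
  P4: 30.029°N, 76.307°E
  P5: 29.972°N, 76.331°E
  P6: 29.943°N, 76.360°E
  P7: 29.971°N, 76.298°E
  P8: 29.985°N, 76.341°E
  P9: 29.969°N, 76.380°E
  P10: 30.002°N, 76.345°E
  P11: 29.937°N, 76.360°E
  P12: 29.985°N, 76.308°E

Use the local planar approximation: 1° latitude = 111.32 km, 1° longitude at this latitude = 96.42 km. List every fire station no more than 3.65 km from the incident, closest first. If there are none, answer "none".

Distances from 29.995°N, 76.360°E:
P1: 4.520 km
P2: 6.502 km
P3: 2.411 km
P4: 6.359 km
P5: 3.791 km
P6: 5.789 km
P7: 6.548 km
P8: 2.144 km
P9: 3.478 km
P10: 1.643 km
P11: 6.457 km
P12: 5.136 km
Threshold 3.65 km: P10 (1.643 km), P8 (2.144 km), P3 (2.411 km), P9 (3.478 km) are within range.

P10, P8, P3, P9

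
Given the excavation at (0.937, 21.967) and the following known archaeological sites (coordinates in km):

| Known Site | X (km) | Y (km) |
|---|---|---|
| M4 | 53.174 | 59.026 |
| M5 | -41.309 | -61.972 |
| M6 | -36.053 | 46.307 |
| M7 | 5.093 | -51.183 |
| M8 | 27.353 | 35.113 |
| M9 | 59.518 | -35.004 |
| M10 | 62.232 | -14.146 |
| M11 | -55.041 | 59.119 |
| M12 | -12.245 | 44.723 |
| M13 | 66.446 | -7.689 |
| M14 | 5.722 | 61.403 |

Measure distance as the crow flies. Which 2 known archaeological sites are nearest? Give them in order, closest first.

Distances from (0.937, 21.967):
M4: 64.047 km
M5: 93.971 km
M6: 44.280 km
M7: 73.268 km
M8: 29.506 km
M9: 81.716 km
M10: 71.142 km
M11: 67.185 km
M12: 26.298 km
M13: 71.909 km
M14: 39.725 km
Sorted: M12 (26.298 km) < M8 (29.506 km) < M14 (39.725 km) < M6 (44.280 km) < …

M12, M8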